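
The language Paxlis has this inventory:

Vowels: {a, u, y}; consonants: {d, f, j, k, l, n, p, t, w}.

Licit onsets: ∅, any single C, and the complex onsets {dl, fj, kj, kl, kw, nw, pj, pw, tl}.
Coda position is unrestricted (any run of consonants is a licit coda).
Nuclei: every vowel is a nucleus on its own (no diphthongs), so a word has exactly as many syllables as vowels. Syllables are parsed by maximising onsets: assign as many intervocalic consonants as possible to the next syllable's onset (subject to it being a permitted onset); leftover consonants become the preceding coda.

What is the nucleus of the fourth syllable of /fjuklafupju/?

u

Vowels present: u, a, u, u; each is a nucleus, giving 4 syllables.
The fourth nucleus (vowel 4 from the left) is /u/.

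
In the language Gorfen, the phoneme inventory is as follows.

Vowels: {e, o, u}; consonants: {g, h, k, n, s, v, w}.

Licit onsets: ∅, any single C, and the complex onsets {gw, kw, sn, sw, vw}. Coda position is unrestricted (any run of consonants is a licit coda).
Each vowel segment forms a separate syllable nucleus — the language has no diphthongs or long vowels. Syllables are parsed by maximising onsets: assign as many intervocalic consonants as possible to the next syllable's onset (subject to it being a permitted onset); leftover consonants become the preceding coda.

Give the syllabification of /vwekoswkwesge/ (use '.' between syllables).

The vowels are e, o, e, e — 4 nuclei, so 4 syllables.
σ1/σ2 boundary: /k/ → onset of the next syllable (single consonants are always licit onsets).
σ2/σ3 boundary: cluster /swkw/ — the longest permitted-onset suffix is /kw/; onset = /kw/, preceding coda = /sw/.
σ3/σ4 boundary: cluster /sg/ — the longest permitted-onset suffix is /g/; onset = /g/, preceding coda = /s/.

vwe.kosw.kwes.ge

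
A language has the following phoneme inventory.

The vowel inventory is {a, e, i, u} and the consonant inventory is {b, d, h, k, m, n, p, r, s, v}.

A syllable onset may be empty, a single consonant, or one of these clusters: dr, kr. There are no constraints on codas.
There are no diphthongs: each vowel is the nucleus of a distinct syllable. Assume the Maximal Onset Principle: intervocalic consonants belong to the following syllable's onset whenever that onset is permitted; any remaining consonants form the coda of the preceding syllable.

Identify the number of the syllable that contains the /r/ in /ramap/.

1

Vowels present: a, a; each is a nucleus, giving 2 syllables.
Between /a/ (V1) and /a/ (V2): /m/ → onset of the next syllable (single consonants are always licit onsets).
Syllabification: ra.map.
The /r/ is in the onset of syllable 1 (/ra/).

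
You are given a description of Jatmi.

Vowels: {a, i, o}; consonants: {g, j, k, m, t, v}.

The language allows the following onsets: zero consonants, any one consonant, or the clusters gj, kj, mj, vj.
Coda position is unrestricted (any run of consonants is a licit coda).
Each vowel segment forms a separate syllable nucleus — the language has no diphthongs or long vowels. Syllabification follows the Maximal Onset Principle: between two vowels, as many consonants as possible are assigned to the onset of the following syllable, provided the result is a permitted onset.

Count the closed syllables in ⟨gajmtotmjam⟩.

The vowels are a, o, a — 3 nuclei, so 3 syllables.
/a…o/ gap (V1→V2): /jmt/ — longest licit onset from the right is /t/, leaving /jm/ as coda.
/o…a/ gap (V2→V3): /tmj/ splits as /t/ + /mj/ (/mj/ is the longest suffix that is a licit onset).
Result: gajm.tot.mjam.
Classifying each syllable: /gajm/ (closed), /tot/ (closed), /mjam/ (closed).
Closed syllables: 3.

3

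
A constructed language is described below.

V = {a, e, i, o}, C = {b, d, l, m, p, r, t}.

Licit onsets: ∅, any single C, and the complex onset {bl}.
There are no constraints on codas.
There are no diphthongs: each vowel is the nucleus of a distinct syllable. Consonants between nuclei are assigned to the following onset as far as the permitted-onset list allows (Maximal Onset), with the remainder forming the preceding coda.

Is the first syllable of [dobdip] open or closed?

Vowels present: o, i; each is a nucleus, giving 2 syllables.
V1 /o/ – V2 /i/: /bd/; trying suffixes from longest down, /d/ is the first permitted one, so coda /b/ | onset /d/.
Putting it together: dob.dip.
Syllable 1 is /dob/ with coda /b/, so it is closed.

closed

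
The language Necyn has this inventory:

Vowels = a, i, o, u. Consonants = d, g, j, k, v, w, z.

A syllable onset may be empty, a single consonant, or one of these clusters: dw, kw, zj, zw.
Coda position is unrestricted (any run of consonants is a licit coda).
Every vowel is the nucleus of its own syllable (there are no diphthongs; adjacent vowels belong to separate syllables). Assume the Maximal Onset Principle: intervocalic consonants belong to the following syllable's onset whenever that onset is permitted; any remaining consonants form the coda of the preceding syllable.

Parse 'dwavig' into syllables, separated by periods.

Nuclei (vowels): a, i → 2 syllables.
V1 /a/ – V2 /i/: just /v/ — single C goes to the following onset.

dwa.vig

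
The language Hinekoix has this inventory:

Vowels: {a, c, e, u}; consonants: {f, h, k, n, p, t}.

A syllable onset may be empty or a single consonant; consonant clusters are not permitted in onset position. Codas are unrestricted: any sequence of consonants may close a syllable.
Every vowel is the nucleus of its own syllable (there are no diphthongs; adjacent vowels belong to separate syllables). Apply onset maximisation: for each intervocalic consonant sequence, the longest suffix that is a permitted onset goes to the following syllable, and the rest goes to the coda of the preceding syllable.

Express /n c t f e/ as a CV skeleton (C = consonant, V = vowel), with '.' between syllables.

Nuclei (vowels): c, e → 2 syllables.
/c…e/ gap (V1→V2): /tf/; trying suffixes from longest down, /f/ is the first permitted one, so coda /t/ | onset /f/.
Result: nct.fe.
Mapping each syllable to C/V: /nct/ → CVC, /fe/ → CV.

CVC.CV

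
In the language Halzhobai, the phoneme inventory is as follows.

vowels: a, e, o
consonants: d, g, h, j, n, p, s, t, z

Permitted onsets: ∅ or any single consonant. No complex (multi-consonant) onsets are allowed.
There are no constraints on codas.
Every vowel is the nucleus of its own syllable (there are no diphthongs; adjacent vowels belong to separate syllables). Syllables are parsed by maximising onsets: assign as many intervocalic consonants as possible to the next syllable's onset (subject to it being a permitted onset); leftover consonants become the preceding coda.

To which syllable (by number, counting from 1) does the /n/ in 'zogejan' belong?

Vowels present: o, e, a; each is a nucleus, giving 3 syllables.
σ1/σ2 boundary: just /g/ — single C goes to the following onset.
σ2/σ3 boundary: /j/ is a single consonant, so it becomes the next onset.
Syllabification: zo.ge.jan.
The /n/ is in the coda of syllable 3 (/jan/).

3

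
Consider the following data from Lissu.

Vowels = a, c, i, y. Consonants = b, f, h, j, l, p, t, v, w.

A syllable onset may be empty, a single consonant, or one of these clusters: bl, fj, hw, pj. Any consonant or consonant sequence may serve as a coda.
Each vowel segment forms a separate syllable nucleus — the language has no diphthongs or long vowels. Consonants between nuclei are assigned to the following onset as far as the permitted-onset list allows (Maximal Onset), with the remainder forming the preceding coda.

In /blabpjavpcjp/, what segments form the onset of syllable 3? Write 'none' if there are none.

p

Nuclei (vowels): a, a, c → 3 syllables.
/a…a/ gap (V1→V2): /bpj/; trying suffixes from longest down, /pj/ is the first permitted one, so coda /b/ | onset /pj/.
/a…c/ gap (V2→V3): /vp/ — longest licit onset from the right is /p/, leaving /v/ as coda.
Syllabification: blab.pjav.pcjp.
Syllable 3 is /pcjp/: onset /p/, nucleus /c/, coda /jp/.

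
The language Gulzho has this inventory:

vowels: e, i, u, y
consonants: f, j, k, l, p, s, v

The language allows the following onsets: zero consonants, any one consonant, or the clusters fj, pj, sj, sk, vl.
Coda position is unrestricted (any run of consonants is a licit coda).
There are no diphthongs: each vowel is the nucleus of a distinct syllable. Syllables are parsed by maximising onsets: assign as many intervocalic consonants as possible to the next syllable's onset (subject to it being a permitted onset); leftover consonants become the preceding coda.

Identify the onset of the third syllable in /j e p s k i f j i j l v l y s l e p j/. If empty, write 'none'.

fj

The vowels are e, i, i, y, e — 5 nuclei, so 5 syllables.
/e…i/ gap (V1→V2): /psk/ — longest licit onset from the right is /sk/, leaving /p/ as coda.
/i…i/ gap (V2→V3): /fj/ is a licit onset in full, so it all attaches to the next syllable.
/i…y/ gap (V3→V4): /jlvl/; trying suffixes from longest down, /vl/ is the first permitted one, so coda /jl/ | onset /vl/.
/y…e/ gap (V4→V5): /sl/ — longest licit onset from the right is /l/, leaving /s/ as coda.
Syllabification: jep.ski.fjijl.vlys.lepj.
Syllable 3 is /fjijl/: onset /fj/, nucleus /i/, coda /jl/.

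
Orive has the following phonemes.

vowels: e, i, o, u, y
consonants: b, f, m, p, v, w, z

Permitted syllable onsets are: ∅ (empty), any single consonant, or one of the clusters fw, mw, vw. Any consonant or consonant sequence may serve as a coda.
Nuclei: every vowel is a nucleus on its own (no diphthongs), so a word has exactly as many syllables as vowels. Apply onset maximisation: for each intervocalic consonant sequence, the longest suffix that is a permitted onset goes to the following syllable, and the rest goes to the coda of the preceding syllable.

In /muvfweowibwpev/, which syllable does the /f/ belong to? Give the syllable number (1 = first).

Nuclei (vowels): u, e, o, i, e → 5 syllables.
Between /u/ (V1) and /e/ (V2): cluster /vfw/ — the longest permitted-onset suffix is /fw/; onset = /fw/, preceding coda = /v/.
Between /e/ (V2) and /o/ (V3): nothing intervenes; syllable break is V.V.
Between /o/ (V3) and /i/ (V4): /w/ → onset of the next syllable (single consonants are always licit onsets).
Between /i/ (V4) and /e/ (V5): /bwp/ — longest licit onset from the right is /p/, leaving /bw/ as coda.
Result: muv.fwe.o.wibw.pev.
The /f/ is in the onset of syllable 2 (/fwe/).

2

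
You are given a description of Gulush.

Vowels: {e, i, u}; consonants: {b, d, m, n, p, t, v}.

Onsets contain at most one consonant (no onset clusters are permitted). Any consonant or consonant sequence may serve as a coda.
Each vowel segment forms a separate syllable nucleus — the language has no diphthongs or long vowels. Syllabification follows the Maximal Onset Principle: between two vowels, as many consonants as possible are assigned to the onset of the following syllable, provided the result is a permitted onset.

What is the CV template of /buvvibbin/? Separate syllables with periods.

CVC.CVC.CVC

The vowels are u, i, i — 3 nuclei, so 3 syllables.
σ1/σ2 boundary: /vv/; trying suffixes from longest down, /v/ is the first permitted one, so coda /v/ | onset /v/.
σ2/σ3 boundary: /bb/ splits as /b/ + /b/ (/b/ is the longest suffix that is a licit onset).
Result: buv.vib.bin.
Mapping each syllable to C/V: /buv/ → CVC, /vib/ → CVC, /bin/ → CVC.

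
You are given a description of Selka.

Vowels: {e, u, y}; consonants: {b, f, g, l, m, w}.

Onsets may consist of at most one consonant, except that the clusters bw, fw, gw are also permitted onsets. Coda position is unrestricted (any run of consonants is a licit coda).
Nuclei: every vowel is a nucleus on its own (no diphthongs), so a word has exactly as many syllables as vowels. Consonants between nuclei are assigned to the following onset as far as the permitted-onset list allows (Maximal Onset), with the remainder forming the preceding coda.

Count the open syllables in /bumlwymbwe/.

1

Nuclei (vowels): u, y, e → 3 syllables.
/u…y/ gap (V1→V2): /mlw/ splits as /ml/ + /w/ (/w/ is the longest suffix that is a licit onset).
/y…e/ gap (V2→V3): /mbw/; trying suffixes from longest down, /bw/ is the first permitted one, so coda /m/ | onset /bw/.
Syllabification: buml.wym.bwe.
Classifying each syllable: /buml/ (closed), /wym/ (closed), /bwe/ (open).
Open syllables: 1.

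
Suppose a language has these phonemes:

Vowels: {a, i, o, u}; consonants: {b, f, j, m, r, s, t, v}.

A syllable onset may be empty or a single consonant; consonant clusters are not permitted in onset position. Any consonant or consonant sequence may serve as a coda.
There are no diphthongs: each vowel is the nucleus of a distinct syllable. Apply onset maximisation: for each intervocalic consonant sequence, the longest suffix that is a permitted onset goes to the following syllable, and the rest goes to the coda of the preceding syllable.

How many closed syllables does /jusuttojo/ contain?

Nuclei (vowels): u, u, o, o → 4 syllables.
V1 /u/ – V2 /u/: just /s/ — single C goes to the following onset.
V2 /u/ – V3 /o/: /tt/ splits as /t/ + /t/ (/t/ is the longest suffix that is a licit onset).
V3 /o/ – V4 /o/: just /j/ — single C goes to the following onset.
So the parse is ju.sut.to.jo.
Classifying each syllable: /ju/ (open), /sut/ (closed), /to/ (open), /jo/ (open).
Closed syllables: 1.

1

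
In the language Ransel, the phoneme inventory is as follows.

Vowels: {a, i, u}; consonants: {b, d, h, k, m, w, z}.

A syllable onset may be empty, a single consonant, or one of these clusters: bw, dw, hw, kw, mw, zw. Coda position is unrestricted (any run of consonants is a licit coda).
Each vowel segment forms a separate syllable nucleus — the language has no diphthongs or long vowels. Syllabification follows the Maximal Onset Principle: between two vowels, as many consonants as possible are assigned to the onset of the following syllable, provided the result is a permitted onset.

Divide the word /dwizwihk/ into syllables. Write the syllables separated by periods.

dwi.zwihk

The vowels are i, i — 2 nuclei, so 2 syllables.
σ1/σ2 boundary: /zw/ — entire cluster is a permitted onset → onset /zw/, coda ∅.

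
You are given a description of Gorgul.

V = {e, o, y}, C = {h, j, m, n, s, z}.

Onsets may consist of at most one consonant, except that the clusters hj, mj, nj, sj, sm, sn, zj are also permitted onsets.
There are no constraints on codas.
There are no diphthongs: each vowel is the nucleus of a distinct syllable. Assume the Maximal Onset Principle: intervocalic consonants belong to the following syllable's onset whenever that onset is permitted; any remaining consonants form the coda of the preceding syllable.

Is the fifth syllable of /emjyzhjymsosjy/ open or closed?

open

Vowels present: e, y, y, o, y; each is a nucleus, giving 5 syllables.
Between /e/ (V1) and /y/ (V2): cluster /mj/ — /mj/ is itself a permitted onset, so the whole cluster goes right; preceding coda = ∅.
Between /y/ (V2) and /y/ (V3): /zhj/ — longest licit onset from the right is /hj/, leaving /z/ as coda.
Between /y/ (V3) and /o/ (V4): /ms/ — longest licit onset from the right is /s/, leaving /m/ as coda.
Between /o/ (V4) and /y/ (V5): cluster /sj/ — /sj/ is itself a permitted onset, so the whole cluster goes right; preceding coda = ∅.
Syllabification: e.mjyz.hjym.so.sjy.
Syllable 5 is /sjy/; it ends in its nucleus with no coda, so it is open.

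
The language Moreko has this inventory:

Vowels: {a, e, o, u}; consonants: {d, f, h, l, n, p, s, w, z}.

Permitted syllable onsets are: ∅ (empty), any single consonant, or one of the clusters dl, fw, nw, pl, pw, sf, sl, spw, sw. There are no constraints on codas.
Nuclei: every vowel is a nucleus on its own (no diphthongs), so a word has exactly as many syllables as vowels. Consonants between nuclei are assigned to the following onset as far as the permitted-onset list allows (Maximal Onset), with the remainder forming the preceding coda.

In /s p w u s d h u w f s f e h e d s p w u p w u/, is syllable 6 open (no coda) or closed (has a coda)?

open

The vowels are u, u, e, e, u, u — 6 nuclei, so 6 syllables.
/u…u/ gap (V1→V2): /sdh/; trying suffixes from longest down, /h/ is the first permitted one, so coda /sd/ | onset /h/.
/u…e/ gap (V2→V3): cluster /wfsf/ — the longest permitted-onset suffix is /sf/; onset = /sf/, preceding coda = /wf/.
/e…e/ gap (V3→V4): /h/ is a single consonant, so it becomes the next onset.
/e…u/ gap (V4→V5): /dspw/; trying suffixes from longest down, /spw/ is the first permitted one, so coda /d/ | onset /spw/.
/u…u/ gap (V5→V6): /pw/ is a licit onset in full, so it all attaches to the next syllable.
Result: spwusd.huwf.sfe.hed.spwu.pwu.
Syllable 6 is /pwu/; it ends in its nucleus with no coda, so it is open.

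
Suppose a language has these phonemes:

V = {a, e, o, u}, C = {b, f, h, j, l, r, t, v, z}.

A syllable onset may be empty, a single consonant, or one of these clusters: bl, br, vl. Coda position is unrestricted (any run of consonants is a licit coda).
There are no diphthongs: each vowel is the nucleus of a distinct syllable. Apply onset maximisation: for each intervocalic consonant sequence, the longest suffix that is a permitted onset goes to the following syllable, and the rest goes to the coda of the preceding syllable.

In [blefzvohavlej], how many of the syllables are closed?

2

Vowels present: e, o, a, e; each is a nucleus, giving 4 syllables.
σ1/σ2 boundary: /fzv/; trying suffixes from longest down, /v/ is the first permitted one, so coda /fz/ | onset /v/.
σ2/σ3 boundary: /h/ is a single consonant, so it becomes the next onset.
σ3/σ4 boundary: /vl/ is a licit onset in full, so it all attaches to the next syllable.
So the parse is blefz.vo.ha.vlej.
Classifying each syllable: /blefz/ (closed), /vo/ (open), /ha/ (open), /vlej/ (closed).
Closed syllables: 2.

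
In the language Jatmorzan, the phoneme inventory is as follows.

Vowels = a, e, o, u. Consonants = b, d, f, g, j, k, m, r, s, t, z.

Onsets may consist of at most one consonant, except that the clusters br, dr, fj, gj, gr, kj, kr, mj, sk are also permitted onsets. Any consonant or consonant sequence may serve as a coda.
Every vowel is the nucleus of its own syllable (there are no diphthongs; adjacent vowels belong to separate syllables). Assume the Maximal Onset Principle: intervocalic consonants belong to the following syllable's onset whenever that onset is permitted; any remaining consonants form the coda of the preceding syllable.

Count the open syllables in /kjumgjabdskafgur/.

0

Vowels present: u, a, a, u; each is a nucleus, giving 4 syllables.
Between /u/ (V1) and /a/ (V2): /mgj/ — longest licit onset from the right is /gj/, leaving /m/ as coda.
Between /a/ (V2) and /a/ (V3): cluster /bdsk/ — the longest permitted-onset suffix is /sk/; onset = /sk/, preceding coda = /bd/.
Between /a/ (V3) and /u/ (V4): /fg/ splits as /f/ + /g/ (/g/ is the longest suffix that is a licit onset).
Putting it together: kjum.gjabd.skaf.gur.
Classifying each syllable: /kjum/ (closed), /gjabd/ (closed), /skaf/ (closed), /gur/ (closed).
Open syllables: 0.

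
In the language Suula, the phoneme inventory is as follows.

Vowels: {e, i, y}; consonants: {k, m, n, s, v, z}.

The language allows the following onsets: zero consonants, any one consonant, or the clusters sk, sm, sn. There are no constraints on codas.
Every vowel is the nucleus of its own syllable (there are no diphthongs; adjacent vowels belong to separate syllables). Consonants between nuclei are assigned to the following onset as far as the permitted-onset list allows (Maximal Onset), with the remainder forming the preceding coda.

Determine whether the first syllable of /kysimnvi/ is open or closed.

open

The vowels are y, i, i — 3 nuclei, so 3 syllables.
V1 /y/ – V2 /i/: /s/ → onset of the next syllable (single consonants are always licit onsets).
V2 /i/ – V3 /i/: /mnv/; trying suffixes from longest down, /v/ is the first permitted one, so coda /mn/ | onset /v/.
So the parse is ky.simn.vi.
Syllable 1 is /ky/; it ends in its nucleus with no coda, so it is open.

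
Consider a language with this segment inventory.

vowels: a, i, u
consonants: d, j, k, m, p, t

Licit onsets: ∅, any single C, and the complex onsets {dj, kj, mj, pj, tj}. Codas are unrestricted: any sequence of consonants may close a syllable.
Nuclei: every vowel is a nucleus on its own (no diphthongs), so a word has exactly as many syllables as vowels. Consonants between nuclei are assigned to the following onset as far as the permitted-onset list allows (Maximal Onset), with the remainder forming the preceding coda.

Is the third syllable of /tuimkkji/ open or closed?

open

Nuclei (vowels): u, i, i → 3 syllables.
σ1/σ2 boundary: hiatus — the boundary sits between the two vowels.
σ2/σ3 boundary: /mkkj/ — longest licit onset from the right is /kj/, leaving /mk/ as coda.
So the parse is tu.imk.kji.
Syllable 3 is /kji/; it ends in its nucleus with no coda, so it is open.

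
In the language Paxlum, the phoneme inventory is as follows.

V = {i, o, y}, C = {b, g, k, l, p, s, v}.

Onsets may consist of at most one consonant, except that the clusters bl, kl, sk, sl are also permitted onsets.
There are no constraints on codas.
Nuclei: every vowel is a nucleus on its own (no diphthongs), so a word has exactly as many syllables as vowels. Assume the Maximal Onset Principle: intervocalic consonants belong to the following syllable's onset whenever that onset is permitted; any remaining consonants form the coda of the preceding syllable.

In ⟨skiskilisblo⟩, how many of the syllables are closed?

1

The vowels are i, i, i, o — 4 nuclei, so 4 syllables.
V1 /i/ – V2 /i/: /sk/ — entire cluster is a permitted onset → onset /sk/, coda ∅.
V2 /i/ – V3 /i/: /l/ is a single consonant, so it becomes the next onset.
V3 /i/ – V4 /o/: cluster /sbl/ — the longest permitted-onset suffix is /bl/; onset = /bl/, preceding coda = /s/.
Syllabification: ski.ski.lis.blo.
Classifying each syllable: /ski/ (open), /ski/ (open), /lis/ (closed), /blo/ (open).
Closed syllables: 1.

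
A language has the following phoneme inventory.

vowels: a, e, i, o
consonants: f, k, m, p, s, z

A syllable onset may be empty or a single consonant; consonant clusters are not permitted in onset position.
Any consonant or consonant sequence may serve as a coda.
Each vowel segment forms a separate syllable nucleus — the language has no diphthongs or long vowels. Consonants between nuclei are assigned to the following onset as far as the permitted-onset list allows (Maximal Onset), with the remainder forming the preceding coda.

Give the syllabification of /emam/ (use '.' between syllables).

The vowels are e, a — 2 nuclei, so 2 syllables.
σ1/σ2 boundary: /m/ is a single consonant, so it becomes the next onset.

e.mam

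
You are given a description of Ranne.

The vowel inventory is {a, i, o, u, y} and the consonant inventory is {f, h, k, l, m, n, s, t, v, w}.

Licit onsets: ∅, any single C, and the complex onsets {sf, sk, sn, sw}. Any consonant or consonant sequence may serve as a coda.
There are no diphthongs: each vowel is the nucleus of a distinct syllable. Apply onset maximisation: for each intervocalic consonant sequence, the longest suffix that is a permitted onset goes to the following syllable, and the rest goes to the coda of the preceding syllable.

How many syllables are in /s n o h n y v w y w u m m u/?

The vowels are o, y, y, u, u — 5 nuclei, so 5 syllables.

5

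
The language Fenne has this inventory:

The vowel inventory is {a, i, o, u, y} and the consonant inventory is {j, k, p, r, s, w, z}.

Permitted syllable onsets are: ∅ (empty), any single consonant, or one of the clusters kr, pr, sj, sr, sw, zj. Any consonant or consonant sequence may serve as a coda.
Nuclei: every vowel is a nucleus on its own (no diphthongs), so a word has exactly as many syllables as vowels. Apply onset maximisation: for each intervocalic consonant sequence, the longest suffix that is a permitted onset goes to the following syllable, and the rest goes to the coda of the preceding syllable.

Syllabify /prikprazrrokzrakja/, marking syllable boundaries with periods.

prik.prazr.rokz.rak.ja

Vowels present: i, a, o, a, a; each is a nucleus, giving 5 syllables.
σ1/σ2 boundary: cluster /kpr/ — the longest permitted-onset suffix is /pr/; onset = /pr/, preceding coda = /k/.
σ2/σ3 boundary: /zrr/; trying suffixes from longest down, /r/ is the first permitted one, so coda /zr/ | onset /r/.
σ3/σ4 boundary: /kzr/ — longest licit onset from the right is /r/, leaving /kz/ as coda.
σ4/σ5 boundary: /kj/ splits as /k/ + /j/ (/j/ is the longest suffix that is a licit onset).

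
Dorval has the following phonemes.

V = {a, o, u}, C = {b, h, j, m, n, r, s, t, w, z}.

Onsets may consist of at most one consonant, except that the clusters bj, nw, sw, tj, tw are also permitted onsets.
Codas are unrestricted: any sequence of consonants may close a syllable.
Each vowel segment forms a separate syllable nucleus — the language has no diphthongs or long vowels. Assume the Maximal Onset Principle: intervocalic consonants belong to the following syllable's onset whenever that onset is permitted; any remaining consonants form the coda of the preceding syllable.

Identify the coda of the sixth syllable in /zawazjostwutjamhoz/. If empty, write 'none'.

Nuclei (vowels): a, a, o, u, a, o → 6 syllables.
σ1/σ2 boundary: /w/ → onset of the next syllable (single consonants are always licit onsets).
σ2/σ3 boundary: cluster /zj/ — the longest permitted-onset suffix is /j/; onset = /j/, preceding coda = /z/.
σ3/σ4 boundary: cluster /stw/ — the longest permitted-onset suffix is /tw/; onset = /tw/, preceding coda = /s/.
σ4/σ5 boundary: /tj/ is a licit onset in full, so it all attaches to the next syllable.
σ5/σ6 boundary: /mh/ — longest licit onset from the right is /h/, leaving /m/ as coda.
Result: za.waz.jos.twu.tjam.hoz.
Syllable 6 is /hoz/: onset /h/, nucleus /o/, coda /z/.

z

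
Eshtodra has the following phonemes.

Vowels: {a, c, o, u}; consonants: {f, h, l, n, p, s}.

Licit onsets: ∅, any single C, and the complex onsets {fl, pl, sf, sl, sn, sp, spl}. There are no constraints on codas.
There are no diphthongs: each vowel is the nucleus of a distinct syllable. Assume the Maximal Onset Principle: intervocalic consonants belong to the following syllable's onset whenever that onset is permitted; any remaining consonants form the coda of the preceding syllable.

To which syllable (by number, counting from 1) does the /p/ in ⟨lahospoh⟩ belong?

3

Nuclei (vowels): a, o, o → 3 syllables.
V1 /a/ – V2 /o/: just /h/ — single C goes to the following onset.
V2 /o/ – V3 /o/: cluster /sp/ — /sp/ is itself a permitted onset, so the whole cluster goes right; preceding coda = ∅.
Syllabification: la.ho.spoh.
The /p/ is in the onset of syllable 3 (/spoh/).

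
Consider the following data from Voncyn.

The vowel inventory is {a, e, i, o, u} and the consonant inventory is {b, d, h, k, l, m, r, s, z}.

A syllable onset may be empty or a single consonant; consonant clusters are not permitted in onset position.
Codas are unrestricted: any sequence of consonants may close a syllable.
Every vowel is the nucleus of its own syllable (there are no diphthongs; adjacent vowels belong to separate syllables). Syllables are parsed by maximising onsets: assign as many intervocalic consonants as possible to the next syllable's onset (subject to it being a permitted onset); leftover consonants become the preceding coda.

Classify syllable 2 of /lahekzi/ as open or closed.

closed

Vowels present: a, e, i; each is a nucleus, giving 3 syllables.
/a…e/ gap (V1→V2): /h/ is a single consonant, so it becomes the next onset.
/e…i/ gap (V2→V3): /kz/ — longest licit onset from the right is /z/, leaving /k/ as coda.
So the parse is la.hek.zi.
Syllable 2 is /hek/ with coda /k/, so it is closed.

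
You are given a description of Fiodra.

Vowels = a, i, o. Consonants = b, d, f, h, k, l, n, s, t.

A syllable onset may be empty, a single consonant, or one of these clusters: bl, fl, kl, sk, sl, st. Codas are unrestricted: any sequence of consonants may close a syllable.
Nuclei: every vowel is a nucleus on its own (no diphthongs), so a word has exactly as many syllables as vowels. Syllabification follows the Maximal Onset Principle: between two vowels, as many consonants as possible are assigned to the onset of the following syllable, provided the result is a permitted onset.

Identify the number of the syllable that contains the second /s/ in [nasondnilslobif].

Vowels present: a, o, i, o, i; each is a nucleus, giving 5 syllables.
/a…o/ gap (V1→V2): /s/ → onset of the next syllable (single consonants are always licit onsets).
/o…i/ gap (V2→V3): /ndn/ splits as /nd/ + /n/ (/n/ is the longest suffix that is a licit onset).
/i…o/ gap (V3→V4): /lsl/ splits as /l/ + /sl/ (/sl/ is the longest suffix that is a licit onset).
/o…i/ gap (V4→V5): /b/ → onset of the next syllable (single consonants are always licit onsets).
So the parse is na.sond.nil.slo.bif.
The second /s/ is in the onset of syllable 4 (/slo/).

4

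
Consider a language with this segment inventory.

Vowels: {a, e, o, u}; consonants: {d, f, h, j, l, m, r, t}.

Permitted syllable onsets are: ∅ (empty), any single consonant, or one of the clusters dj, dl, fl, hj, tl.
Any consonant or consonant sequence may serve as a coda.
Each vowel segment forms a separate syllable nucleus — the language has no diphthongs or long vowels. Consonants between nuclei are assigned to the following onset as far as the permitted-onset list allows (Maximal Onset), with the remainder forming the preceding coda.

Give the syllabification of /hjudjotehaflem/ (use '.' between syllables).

hju.djo.te.ha.flem

Vowels present: u, o, e, a, e; each is a nucleus, giving 5 syllables.
V1 /u/ – V2 /o/: /dj/ is a licit onset in full, so it all attaches to the next syllable.
V2 /o/ – V3 /e/: /t/ → onset of the next syllable (single consonants are always licit onsets).
V3 /e/ – V4 /a/: just /h/ — single C goes to the following onset.
V4 /a/ – V5 /e/: /fl/ — entire cluster is a permitted onset → onset /fl/, coda ∅.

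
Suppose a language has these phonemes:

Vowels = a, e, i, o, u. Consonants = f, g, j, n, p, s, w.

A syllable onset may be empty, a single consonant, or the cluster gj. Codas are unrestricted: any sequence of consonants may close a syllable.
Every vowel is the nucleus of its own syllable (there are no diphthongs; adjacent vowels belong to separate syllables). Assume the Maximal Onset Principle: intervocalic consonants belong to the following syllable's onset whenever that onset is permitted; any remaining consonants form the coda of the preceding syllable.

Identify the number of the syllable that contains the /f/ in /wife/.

The vowels are i, e — 2 nuclei, so 2 syllables.
σ1/σ2 boundary: just /f/ — single C goes to the following onset.
Putting it together: wi.fe.
The /f/ is in the onset of syllable 2 (/fe/).

2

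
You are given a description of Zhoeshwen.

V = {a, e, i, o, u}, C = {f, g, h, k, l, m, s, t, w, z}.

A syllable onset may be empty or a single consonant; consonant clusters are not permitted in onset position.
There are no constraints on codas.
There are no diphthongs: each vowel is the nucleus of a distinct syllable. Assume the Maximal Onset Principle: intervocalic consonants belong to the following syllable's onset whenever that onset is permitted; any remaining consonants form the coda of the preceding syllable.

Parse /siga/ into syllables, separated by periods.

The vowels are i, a — 2 nuclei, so 2 syllables.
/i…a/ gap (V1→V2): /g/ is a single consonant, so it becomes the next onset.

si.ga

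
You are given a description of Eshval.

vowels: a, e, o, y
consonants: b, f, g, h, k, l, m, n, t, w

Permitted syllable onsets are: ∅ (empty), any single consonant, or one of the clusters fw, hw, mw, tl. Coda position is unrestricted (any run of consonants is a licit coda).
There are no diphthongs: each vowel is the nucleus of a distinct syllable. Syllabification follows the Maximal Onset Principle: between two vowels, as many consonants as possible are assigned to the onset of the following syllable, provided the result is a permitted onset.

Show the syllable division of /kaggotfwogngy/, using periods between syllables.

The vowels are a, o, o, y — 4 nuclei, so 4 syllables.
/a…o/ gap (V1→V2): /gg/ splits as /g/ + /g/ (/g/ is the longest suffix that is a licit onset).
/o…o/ gap (V2→V3): /tfw/ — longest licit onset from the right is /fw/, leaving /t/ as coda.
/o…y/ gap (V3→V4): /gng/ — longest licit onset from the right is /g/, leaving /gn/ as coda.

kag.got.fwogn.gy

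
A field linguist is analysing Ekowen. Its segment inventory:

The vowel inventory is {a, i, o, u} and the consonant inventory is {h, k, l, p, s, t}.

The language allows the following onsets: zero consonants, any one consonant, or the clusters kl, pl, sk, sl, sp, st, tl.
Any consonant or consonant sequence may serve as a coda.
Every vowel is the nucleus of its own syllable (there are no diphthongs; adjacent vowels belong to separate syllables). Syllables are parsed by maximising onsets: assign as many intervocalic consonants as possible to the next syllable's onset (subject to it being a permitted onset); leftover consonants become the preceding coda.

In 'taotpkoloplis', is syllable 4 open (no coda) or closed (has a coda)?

open

Nuclei (vowels): a, o, o, o, i → 5 syllables.
σ1/σ2 boundary: hiatus — the boundary sits between the two vowels.
σ2/σ3 boundary: cluster /tpk/ — the longest permitted-onset suffix is /k/; onset = /k/, preceding coda = /tp/.
σ3/σ4 boundary: just /l/ — single C goes to the following onset.
σ4/σ5 boundary: /pl/ — entire cluster is a permitted onset → onset /pl/, coda ∅.
Putting it together: ta.otp.ko.lo.plis.
Syllable 4 is /lo/; it ends in its nucleus with no coda, so it is open.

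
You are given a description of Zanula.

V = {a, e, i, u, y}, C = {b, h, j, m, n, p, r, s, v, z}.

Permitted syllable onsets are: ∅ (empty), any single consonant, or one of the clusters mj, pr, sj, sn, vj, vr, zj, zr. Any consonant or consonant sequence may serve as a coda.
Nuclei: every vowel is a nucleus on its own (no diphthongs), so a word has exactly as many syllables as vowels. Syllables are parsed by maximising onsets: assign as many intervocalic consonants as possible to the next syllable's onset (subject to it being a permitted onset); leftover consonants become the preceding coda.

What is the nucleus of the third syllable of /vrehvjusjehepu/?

e

The vowels are e, u, e, e, u — 5 nuclei, so 5 syllables.
The third nucleus (vowel 3 from the left) is /e/.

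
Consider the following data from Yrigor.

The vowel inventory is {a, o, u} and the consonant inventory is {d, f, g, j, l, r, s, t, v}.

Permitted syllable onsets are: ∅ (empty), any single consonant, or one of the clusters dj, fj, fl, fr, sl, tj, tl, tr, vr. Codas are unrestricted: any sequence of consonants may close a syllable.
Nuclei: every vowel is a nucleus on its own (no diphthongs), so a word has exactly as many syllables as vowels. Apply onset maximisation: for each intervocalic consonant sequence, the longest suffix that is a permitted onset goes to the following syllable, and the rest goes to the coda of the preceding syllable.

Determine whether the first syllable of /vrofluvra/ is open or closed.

open

The vowels are o, u, a — 3 nuclei, so 3 syllables.
Between /o/ (V1) and /u/ (V2): cluster /fl/ — /fl/ is itself a permitted onset, so the whole cluster goes right; preceding coda = ∅.
Between /u/ (V2) and /a/ (V3): /vr/ is a licit onset in full, so it all attaches to the next syllable.
Result: vro.flu.vra.
Syllable 1 is /vro/; it ends in its nucleus with no coda, so it is open.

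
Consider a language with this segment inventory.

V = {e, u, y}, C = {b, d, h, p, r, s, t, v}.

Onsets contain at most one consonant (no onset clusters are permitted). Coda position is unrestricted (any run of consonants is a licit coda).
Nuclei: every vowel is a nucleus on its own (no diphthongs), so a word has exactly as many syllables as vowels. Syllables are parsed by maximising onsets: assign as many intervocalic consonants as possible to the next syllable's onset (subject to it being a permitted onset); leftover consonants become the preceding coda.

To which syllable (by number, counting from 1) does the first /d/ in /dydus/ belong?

1

Vowels present: y, u; each is a nucleus, giving 2 syllables.
/y…u/ gap (V1→V2): /d/ → onset of the next syllable (single consonants are always licit onsets).
Syllabification: dy.dus.
The first /d/ is in the onset of syllable 1 (/dy/).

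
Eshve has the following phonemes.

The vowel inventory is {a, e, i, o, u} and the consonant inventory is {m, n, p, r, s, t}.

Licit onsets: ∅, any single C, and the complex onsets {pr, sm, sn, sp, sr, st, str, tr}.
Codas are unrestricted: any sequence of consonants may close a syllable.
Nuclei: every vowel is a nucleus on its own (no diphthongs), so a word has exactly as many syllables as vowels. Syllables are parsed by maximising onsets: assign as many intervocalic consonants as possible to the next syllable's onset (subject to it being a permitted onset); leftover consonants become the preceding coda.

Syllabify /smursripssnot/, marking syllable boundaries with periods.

Nuclei (vowels): u, i, o → 3 syllables.
Between /u/ (V1) and /i/ (V2): /rsr/ splits as /r/ + /sr/ (/sr/ is the longest suffix that is a licit onset).
Between /i/ (V2) and /o/ (V3): /pssn/ — longest licit onset from the right is /sn/, leaving /ps/ as coda.

smur.srips.snot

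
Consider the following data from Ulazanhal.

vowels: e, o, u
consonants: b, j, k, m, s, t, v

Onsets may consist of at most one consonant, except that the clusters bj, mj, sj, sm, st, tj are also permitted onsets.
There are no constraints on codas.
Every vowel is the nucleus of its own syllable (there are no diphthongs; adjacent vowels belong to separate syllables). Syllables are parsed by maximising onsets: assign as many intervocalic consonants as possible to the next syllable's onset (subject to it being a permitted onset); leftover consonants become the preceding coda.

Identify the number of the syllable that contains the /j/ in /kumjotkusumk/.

Nuclei (vowels): u, o, u, u → 4 syllables.
/u…o/ gap (V1→V2): /mj/ is a licit onset in full, so it all attaches to the next syllable.
/o…u/ gap (V2→V3): cluster /tk/ — the longest permitted-onset suffix is /k/; onset = /k/, preceding coda = /t/.
/u…u/ gap (V3→V4): /s/ → onset of the next syllable (single consonants are always licit onsets).
Putting it together: ku.mjot.ku.sumk.
The /j/ is in the onset of syllable 2 (/mjot/).

2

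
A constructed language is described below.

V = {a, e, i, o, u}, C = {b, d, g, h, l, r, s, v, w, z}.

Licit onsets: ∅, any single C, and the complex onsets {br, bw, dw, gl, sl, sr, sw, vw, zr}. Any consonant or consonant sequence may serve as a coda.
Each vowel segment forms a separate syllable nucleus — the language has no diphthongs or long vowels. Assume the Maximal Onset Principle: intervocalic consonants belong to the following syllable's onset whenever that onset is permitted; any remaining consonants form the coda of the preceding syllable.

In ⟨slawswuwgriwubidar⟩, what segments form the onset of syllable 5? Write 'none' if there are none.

Vowels present: a, u, i, u, i, a; each is a nucleus, giving 6 syllables.
/a…u/ gap (V1→V2): cluster /wsw/ — the longest permitted-onset suffix is /sw/; onset = /sw/, preceding coda = /w/.
/u…i/ gap (V2→V3): /wgr/; trying suffixes from longest down, /r/ is the first permitted one, so coda /wg/ | onset /r/.
/i…u/ gap (V3→V4): /w/ is a single consonant, so it becomes the next onset.
/u…i/ gap (V4→V5): just /b/ — single C goes to the following onset.
/i…a/ gap (V5→V6): /d/ → onset of the next syllable (single consonants are always licit onsets).
Syllabification: slaw.swuwg.ri.wu.bi.dar.
Syllable 5 is /bi/: onset /b/, nucleus /i/, coda ∅.

b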